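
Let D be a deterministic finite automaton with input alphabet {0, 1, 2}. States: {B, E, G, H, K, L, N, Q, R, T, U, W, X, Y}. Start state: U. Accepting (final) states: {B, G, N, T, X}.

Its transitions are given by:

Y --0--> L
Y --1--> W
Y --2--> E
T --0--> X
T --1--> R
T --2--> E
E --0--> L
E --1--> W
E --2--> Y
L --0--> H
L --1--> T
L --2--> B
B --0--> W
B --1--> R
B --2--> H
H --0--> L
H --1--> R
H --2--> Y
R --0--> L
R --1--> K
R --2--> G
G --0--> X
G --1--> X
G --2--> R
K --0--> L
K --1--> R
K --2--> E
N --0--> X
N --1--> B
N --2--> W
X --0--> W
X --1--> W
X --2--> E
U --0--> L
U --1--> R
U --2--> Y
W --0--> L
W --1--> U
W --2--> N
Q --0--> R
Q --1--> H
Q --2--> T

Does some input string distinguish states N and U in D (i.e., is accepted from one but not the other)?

Yes

Reachable states from the start: {B,E,G,H,K,L,N,R,T,U,W,X,Y}. Unreachable: {Q} — drop them.
Start with accepting vs non-accepting: {B,G,N,T,X} | {E,H,K,L,R,U,W,Y}.
On input 0, block {B,G,N,T,X} splits into {G,N,T} and {B,X}.
On input 1, block {G,N,T} splits into {G,N} and {T}.
Split {E,H,K,L,R,U,W,Y} by δ(·,1) → {E,H,K,R,U,W,Y} and {L}.
Split {E,H,K,R,U,W,Y} by δ(·,2) → {E,H,K,U,Y} and {R,W}.
The partition is now stable with 6 blocks: {G,N} | {E,H,K,U,Y} | {B,X} | {T} | {L} | {R,W}.
N and U end up in different blocks, so they are distinguishable. For instance, the string 'ε' is accepted from only N.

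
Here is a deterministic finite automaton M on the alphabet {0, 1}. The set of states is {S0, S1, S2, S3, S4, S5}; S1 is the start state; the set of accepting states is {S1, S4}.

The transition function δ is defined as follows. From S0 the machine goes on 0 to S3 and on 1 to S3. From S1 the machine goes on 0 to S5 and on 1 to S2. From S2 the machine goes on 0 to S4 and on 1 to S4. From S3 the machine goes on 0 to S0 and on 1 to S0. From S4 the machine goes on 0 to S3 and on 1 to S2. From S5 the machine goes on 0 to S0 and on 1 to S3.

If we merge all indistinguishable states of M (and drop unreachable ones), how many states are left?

All states are reachable from the start state.
Start with accepting vs non-accepting: {S1,S4} | {S0,S2,S3,S5}.
Refine {S0,S2,S3,S5} on symbol 0: members go to different blocks, giving {S0,S3,S5} and {S2}.
The partition is now stable with 3 blocks: {S1,S4} | {S0,S3,S5} | {S2}.

3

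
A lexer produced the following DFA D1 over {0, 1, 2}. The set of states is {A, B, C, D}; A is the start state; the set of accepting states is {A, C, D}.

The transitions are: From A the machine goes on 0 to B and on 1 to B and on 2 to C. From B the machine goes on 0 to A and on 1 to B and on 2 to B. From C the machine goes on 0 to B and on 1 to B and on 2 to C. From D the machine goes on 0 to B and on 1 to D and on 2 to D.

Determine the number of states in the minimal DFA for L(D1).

2

States {D} cannot be reached from the start state, so discard them.
P0 = {A,C} | {B}.
No further refinement is possible. Final partition (2 blocks): {A,C} | {B}.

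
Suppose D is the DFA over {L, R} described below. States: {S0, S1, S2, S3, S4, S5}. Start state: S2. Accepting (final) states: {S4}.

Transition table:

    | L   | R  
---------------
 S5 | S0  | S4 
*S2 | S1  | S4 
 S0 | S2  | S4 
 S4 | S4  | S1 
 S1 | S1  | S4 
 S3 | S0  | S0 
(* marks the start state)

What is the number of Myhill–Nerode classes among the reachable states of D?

2

Reachable states from the start: {S1,S2,S4}. Unreachable: {S0,S3,S5} — drop them.
Initial partition by acceptance: {S4} | {S1,S2}.
The partition is now stable with 2 blocks: {S4} | {S1,S2}.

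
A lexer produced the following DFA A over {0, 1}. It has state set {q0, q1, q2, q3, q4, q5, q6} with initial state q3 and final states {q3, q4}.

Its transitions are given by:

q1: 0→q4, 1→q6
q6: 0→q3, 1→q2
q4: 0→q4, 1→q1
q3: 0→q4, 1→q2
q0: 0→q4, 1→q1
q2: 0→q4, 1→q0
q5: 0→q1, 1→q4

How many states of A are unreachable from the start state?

1

No path from q3 leads to q5; the other 6 states are all reachable.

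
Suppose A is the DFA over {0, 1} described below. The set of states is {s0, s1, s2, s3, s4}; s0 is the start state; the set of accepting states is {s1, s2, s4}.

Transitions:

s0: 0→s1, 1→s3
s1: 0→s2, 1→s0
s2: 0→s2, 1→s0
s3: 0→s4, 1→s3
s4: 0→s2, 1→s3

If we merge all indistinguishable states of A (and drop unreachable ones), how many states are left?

All states are reachable from the start state.
Initial partition by acceptance: {s1,s2,s4} | {s0,s3}.
The partition is now stable with 2 blocks: {s1,s2,s4} | {s0,s3}.

2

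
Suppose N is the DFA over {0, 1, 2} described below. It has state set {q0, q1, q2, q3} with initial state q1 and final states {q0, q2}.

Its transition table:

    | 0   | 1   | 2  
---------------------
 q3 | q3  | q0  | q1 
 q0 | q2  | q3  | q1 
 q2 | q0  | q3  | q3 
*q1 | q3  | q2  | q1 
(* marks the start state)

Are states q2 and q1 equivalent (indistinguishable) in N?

No

Start with accepting vs non-accepting: {q0,q2} | {q1,q3}.
The partition is now stable with 2 blocks: {q0,q2} | {q1,q3}.
q2 and q1 end up in different blocks, so they are distinguishable. For instance, the string 'ε' is accepted from only q2.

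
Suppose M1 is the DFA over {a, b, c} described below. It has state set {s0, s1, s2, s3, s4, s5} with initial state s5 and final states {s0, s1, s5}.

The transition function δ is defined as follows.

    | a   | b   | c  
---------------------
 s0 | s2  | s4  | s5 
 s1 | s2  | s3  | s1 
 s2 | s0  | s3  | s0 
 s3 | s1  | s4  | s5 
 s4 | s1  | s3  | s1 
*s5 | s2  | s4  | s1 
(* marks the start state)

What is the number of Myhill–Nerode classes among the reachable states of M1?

2

Every state is reachable, so we keep all 6.
Start with accepting vs non-accepting: {s0,s1,s5} | {s2,s3,s4}.
Stable partition: {s0,s1,s5} | {s2,s3,s4} — 2 equivalence classes.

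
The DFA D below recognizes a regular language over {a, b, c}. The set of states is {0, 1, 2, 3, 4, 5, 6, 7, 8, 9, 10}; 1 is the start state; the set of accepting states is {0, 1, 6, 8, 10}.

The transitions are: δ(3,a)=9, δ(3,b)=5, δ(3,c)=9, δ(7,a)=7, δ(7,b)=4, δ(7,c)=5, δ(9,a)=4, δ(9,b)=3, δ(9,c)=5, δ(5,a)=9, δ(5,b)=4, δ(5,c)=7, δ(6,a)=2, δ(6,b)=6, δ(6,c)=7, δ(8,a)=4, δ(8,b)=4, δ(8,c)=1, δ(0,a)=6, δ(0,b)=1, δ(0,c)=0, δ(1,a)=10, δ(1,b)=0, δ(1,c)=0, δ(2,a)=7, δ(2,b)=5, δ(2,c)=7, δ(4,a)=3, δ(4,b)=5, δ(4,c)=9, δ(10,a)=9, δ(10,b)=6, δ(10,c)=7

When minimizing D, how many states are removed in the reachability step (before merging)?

1

Starting at 1 and following transitions, the reachable set is {0, 1, 2, 3, 4, 5, 6, 7, 9, 10}. That leaves 8 unreachable — 1 in total.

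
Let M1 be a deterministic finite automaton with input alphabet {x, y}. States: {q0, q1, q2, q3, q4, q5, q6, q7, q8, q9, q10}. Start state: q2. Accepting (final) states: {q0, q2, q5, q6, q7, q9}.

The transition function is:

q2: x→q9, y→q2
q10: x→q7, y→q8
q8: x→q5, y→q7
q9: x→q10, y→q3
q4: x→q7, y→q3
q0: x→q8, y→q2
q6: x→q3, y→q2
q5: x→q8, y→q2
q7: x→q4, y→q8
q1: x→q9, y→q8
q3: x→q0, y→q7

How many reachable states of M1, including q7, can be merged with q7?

First remove the unreachable states {q1,q6}; 9 states remain.
Start with accepting vs non-accepting: {q0,q2,q5,q7,q9} | {q3,q4,q8,q10}.
On input x, block {q0,q2,q5,q7,q9} splits into {q0,q5,q7,q9} and {q2}.
Split {q0,q5,q7,q9} by δ(·,y) → {q0,q5} and {q7,q9}.
Split {q3,q4,q8,q10} by δ(·,x) → {q3,q8} and {q4,q10}.
Stable partition: {q0,q5} | {q3,q8} | {q2} | {q7,q9} | {q4,q10} — 5 equivalence classes.
The equivalence class containing q7 is {q7,q9}, of size 2.

2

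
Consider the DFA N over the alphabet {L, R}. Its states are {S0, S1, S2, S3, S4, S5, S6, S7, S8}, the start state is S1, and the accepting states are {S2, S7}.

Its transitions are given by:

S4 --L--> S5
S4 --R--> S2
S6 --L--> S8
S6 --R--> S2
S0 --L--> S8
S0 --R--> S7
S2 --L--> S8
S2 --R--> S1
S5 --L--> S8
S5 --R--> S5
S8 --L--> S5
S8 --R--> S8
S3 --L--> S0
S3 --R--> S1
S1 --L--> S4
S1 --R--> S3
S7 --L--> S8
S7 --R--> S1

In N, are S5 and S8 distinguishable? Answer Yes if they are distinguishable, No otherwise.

No

First remove the unreachable states {S6}; 8 states remain.
Start with accepting vs non-accepting: {S2,S7} | {S0,S1,S3,S4,S5,S8}.
On input R, block {S0,S1,S3,S4,S5,S8} splits into {S1,S3,S5,S8} and {S0,S4}.
Refine {S1,S3,S5,S8} on symbol L: members go to different blocks, giving {S1,S3} and {S5,S8}.
The partition is now stable with 4 blocks: {S2,S7} | {S1,S3} | {S0,S4} | {S5,S8}.
S5 and S8 lie in the same block of the stable partition, so they are equivalent — no string distinguishes them.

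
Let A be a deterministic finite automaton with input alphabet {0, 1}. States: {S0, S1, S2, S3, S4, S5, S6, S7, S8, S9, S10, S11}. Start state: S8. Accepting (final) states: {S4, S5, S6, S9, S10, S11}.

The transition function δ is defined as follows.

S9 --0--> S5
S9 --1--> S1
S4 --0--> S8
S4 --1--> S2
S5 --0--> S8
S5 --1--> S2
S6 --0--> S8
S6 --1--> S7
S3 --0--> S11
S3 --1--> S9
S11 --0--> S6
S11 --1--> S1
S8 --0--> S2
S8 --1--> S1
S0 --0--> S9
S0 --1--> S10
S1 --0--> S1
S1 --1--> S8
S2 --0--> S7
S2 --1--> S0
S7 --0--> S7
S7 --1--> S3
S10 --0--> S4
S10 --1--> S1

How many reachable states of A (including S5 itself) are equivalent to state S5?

Every state is reachable, so we keep all 12.
Initial partition by acceptance: {S4,S5,S6,S9,S10,S11} | {S0,S1,S2,S3,S7,S8}.
On input 0, block {S4,S5,S6,S9,S10,S11} splits into {S4,S5,S6} and {S9,S10,S11}.
Refine {S0,S1,S2,S3,S7,S8} on symbol 0: members go to different blocks, giving {S1,S2,S7,S8} and {S0,S3}.
Split {S1,S2,S7,S8} by δ(·,1) → {S1,S8} and {S2,S7}.
Split {S1,S8} by δ(·,0) → {S1} and {S8}.
No further refinement is possible. Final partition (6 blocks): {S4,S5,S6} | {S1} | {S9,S10,S11} | {S0,S3} | {S2,S7} | {S8}.
The equivalence class containing S5 is {S4,S5,S6}, of size 3.

3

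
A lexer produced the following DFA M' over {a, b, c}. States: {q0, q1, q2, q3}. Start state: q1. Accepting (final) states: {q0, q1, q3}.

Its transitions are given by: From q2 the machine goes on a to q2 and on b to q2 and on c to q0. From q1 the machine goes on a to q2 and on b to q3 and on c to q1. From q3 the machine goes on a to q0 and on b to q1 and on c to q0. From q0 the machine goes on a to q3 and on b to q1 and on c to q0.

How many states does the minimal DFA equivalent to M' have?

3

Every state is reachable, so we keep all 4.
P0 = {q0,q1,q3} | {q2}.
Split {q0,q1,q3} by δ(·,a) → {q0,q3} and {q1}.
Stable partition: {q0,q3} | {q2} | {q1} — 3 equivalence classes.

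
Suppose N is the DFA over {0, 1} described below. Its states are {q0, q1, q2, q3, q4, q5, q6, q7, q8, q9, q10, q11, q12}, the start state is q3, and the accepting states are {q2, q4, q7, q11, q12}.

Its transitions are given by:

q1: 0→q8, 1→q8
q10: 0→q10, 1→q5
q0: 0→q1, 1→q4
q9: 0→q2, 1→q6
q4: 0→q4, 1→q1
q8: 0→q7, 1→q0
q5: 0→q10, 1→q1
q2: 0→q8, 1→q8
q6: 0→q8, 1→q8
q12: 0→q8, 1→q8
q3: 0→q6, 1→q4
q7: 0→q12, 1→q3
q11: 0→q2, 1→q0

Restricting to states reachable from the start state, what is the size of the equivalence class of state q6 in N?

States {q2,q5,q9,q10,q11} cannot be reached from the start state, so discard them.
P0 = {q4,q7,q12} | {q0,q1,q3,q6,q8}.
Refine {q4,q7,q12} on symbol 0: members go to different blocks, giving {q4,q7} and {q12}.
Refine {q4,q7} on symbol 0: members go to different blocks, giving {q4} and {q7}.
Refine {q0,q1,q3,q6,q8} on symbol 0: members go to different blocks, giving {q0,q1,q3,q6} and {q8}.
On input 0, block {q0,q1,q3,q6} splits into {q0,q3} and {q1,q6}.
No further refinement is possible. Final partition (6 blocks): {q4} | {q0,q3} | {q12} | {q7} | {q8} | {q1,q6}.
The equivalence class containing q6 is {q1,q6}, of size 2.

2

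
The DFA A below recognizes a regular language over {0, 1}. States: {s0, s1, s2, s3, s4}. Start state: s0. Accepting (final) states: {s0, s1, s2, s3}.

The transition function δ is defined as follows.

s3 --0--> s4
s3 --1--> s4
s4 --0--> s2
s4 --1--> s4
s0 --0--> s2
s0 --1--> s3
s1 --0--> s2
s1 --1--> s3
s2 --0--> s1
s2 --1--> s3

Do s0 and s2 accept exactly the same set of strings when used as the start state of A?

P0 = {s0,s1,s2,s3} | {s4}.
Split {s0,s1,s2,s3} by δ(·,0) → {s0,s1,s2} and {s3}.
Stable partition: {s0,s1,s2} | {s4} | {s3} — 3 equivalence classes.
s0 and s2 lie in the same block of the stable partition, so they are equivalent — no string distinguishes them.

Yes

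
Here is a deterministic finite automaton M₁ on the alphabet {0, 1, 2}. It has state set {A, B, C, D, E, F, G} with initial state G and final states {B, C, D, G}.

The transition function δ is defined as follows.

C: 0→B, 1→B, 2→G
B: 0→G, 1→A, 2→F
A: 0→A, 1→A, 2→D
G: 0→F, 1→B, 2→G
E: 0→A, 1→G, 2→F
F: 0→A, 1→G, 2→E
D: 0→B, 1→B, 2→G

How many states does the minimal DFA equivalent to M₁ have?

5

Reachable states from the start: {A,B,D,E,F,G}. Unreachable: {C} — drop them.
Start with accepting vs non-accepting: {B,D,G} | {A,E,F}.
Refine {B,D,G} on symbol 0: members go to different blocks, giving {B,D} and {G}.
On input 0, block {B,D} splits into {B} and {D}.
Refine {A,E,F} on symbol 1: members go to different blocks, giving {E,F} and {A}.
No further refinement is possible. Final partition (5 blocks): {B} | {E,F} | {G} | {D} | {A}.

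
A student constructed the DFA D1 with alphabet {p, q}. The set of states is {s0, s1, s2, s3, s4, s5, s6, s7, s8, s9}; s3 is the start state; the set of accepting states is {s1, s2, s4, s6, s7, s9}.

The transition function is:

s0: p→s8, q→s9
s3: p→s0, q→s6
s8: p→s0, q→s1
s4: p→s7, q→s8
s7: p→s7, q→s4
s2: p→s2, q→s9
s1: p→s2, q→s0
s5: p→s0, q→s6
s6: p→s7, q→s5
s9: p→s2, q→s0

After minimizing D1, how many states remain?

3

All states are reachable from the start state.
P0 = {s1,s2,s4,s6,s7,s9} | {s0,s3,s5,s8}.
Refine {s1,s2,s4,s6,s7,s9} on symbol q: members go to different blocks, giving {s1,s4,s6,s9} and {s2,s7}.
The partition is now stable with 3 blocks: {s1,s4,s6,s9} | {s0,s3,s5,s8} | {s2,s7}.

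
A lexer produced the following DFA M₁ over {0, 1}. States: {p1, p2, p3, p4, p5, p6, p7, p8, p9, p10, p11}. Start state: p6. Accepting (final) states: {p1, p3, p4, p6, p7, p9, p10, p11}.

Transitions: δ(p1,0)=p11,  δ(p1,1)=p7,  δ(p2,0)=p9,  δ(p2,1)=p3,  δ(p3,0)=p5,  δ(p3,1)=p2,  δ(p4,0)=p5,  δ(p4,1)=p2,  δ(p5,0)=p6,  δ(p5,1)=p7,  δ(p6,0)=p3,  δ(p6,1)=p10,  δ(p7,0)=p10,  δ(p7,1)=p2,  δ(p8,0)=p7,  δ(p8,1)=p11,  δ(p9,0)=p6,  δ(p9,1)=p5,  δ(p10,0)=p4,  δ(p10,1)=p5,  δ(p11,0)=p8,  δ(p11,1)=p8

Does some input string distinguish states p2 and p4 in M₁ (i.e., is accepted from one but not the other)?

States {p1,p8,p11} cannot be reached from the start state, so discard them.
P0 = {p3,p4,p6,p7,p9,p10} | {p2,p5}.
Split {p3,p4,p6,p7,p9,p10} by δ(·,0) → {p6,p7,p9,p10} and {p3,p4}.
Split {p6,p7,p9,p10} by δ(·,0) → {p6,p10} and {p7,p9}.
Split {p6,p10} by δ(·,1) → {p6} and {p10}.
On input 0, block {p2,p5} splits into {p2} and {p5}.
Refine {p7,p9} on symbol 0: members go to different blocks, giving {p7} and {p9}.
The partition is now stable with 7 blocks: {p6} | {p2} | {p3,p4} | {p7} | {p10} | {p5} | {p9}.
p2 and p4 end up in different blocks, so they are distinguishable. For instance, the string 'ε' is accepted from only p4.

Yes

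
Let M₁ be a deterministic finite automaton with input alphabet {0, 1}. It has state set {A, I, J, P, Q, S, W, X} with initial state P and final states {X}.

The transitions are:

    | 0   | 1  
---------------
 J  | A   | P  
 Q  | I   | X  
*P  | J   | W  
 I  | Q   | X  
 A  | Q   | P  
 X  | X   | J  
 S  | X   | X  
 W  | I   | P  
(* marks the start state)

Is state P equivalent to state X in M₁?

Reachable states from the start: {A,I,J,P,Q,W,X}. Unreachable: {S} — drop them.
P0 = {X} | {A,I,J,P,Q,W}.
On input 1, block {A,I,J,P,Q,W} splits into {A,J,P,W} and {I,Q}.
On input 0, block {A,J,P,W} splits into {J,P} and {A,W}.
Refine {J,P} on symbol 0: members go to different blocks, giving {J} and {P}.
The partition is now stable with 5 blocks: {X} | {J} | {I,Q} | {A,W} | {P}.
P and X end up in different blocks, so they are distinguishable. For instance, the string 'ε' is accepted from only X.

No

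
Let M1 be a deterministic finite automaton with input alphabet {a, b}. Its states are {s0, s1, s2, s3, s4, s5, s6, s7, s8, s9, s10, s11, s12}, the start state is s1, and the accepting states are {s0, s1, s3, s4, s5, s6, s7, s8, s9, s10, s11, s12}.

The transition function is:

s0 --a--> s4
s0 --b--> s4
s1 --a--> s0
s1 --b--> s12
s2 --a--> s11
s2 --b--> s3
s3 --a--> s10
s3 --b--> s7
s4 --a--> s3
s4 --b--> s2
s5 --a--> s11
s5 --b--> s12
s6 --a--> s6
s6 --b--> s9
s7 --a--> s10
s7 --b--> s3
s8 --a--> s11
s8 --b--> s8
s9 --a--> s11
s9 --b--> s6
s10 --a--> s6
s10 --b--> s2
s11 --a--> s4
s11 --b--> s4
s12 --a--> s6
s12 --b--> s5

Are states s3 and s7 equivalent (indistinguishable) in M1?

Reachable states from the start: {s0,s1,s2,s3,s4,s5,s6,s7,s9,s10,s11,s12}. Unreachable: {s8} — drop them.
Start with accepting vs non-accepting: {s0,s1,s3,s4,s5,s6,s7,s9,s10,s11,s12} | {s2}.
Split {s0,s1,s3,s4,s5,s6,s7,s9,s10,s11,s12} by δ(·,b) → {s0,s1,s3,s5,s6,s7,s9,s11,s12} and {s4,s10}.
On input a, block {s0,s1,s3,s5,s6,s7,s9,s11,s12} splits into {s1,s5,s6,s9,s12} and {s0,s3,s7,s11}.
Split {s1,s5,s6,s9,s12} by δ(·,a) → {s1,s5,s9} and {s6,s12}.
On input a, block {s4,s10} splits into {s4} and {s10}.
Split {s0,s3,s7,s11} by δ(·,a) → {s0,s11} and {s3,s7}.
The partition is now stable with 7 blocks: {s1,s5,s9} | {s2} | {s4} | {s0,s11} | {s6,s12} | {s10} | {s3,s7}.
s3 and s7 lie in the same block of the stable partition, so they are equivalent — no string distinguishes them.

Yes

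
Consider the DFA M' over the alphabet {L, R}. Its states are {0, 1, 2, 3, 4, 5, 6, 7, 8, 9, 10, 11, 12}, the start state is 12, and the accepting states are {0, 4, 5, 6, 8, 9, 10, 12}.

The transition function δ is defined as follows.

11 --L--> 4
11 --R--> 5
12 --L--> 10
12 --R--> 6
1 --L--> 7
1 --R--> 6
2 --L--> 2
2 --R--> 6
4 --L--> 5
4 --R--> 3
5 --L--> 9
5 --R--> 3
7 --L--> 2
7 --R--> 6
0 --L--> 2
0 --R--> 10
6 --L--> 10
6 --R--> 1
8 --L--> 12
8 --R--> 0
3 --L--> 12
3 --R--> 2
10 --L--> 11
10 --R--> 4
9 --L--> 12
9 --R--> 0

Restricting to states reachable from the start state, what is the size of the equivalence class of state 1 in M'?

3

States {8} cannot be reached from the start state, so discard them.
Initial partition by acceptance: {0,4,5,6,9,10,12} | {1,2,3,7,11}.
Refine {0,4,5,6,9,10,12} on symbol L: members go to different blocks, giving {4,5,6,9,12} and {0,10}.
On input L, block {4,5,6,9,12} splits into {4,5,9} and {6,12}.
Split {4,5,9} by δ(·,L) → {4,5} and {9}.
Refine {4,5} on symbol L: members go to different blocks, giving {4} and {5}.
Refine {1,2,3,7,11} on symbol L: members go to different blocks, giving {1,2,7} and {3} and {11}.
On input L, block {0,10} splits into {0} and {10}.
Refine {6,12} on symbol R: members go to different blocks, giving {6} and {12}.
The partition is now stable with 10 blocks: {4} | {1,2,7} | {0} | {6} | {9} | {5} | {3} | {11} | {10} | {12}.
State 1 belongs to the block {1,2,7}, which has 3 states.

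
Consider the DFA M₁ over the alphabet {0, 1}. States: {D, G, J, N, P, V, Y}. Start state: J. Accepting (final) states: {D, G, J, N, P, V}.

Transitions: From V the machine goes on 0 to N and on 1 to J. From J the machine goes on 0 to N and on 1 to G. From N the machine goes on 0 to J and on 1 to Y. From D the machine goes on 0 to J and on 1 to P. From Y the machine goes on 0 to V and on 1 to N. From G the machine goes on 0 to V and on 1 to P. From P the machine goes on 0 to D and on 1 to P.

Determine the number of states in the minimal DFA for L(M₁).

Initial partition by acceptance: {D,G,J,N,P,V} | {Y}.
Split {D,G,J,N,P,V} by δ(·,1) → {D,G,J,P,V} and {N}.
Split {D,G,J,P,V} by δ(·,0) → {D,G,P} and {J,V}.
Refine {D,G,P} on symbol 0: members go to different blocks, giving {D,G} and {P}.
Refine {J,V} on symbol 1: members go to different blocks, giving {V} and {J}.
Refine {D,G} on symbol 0: members go to different blocks, giving {D} and {G}.
No further refinement is possible. Final partition (7 blocks): {D} | {Y} | {N} | {V} | {P} | {J} | {G}.

7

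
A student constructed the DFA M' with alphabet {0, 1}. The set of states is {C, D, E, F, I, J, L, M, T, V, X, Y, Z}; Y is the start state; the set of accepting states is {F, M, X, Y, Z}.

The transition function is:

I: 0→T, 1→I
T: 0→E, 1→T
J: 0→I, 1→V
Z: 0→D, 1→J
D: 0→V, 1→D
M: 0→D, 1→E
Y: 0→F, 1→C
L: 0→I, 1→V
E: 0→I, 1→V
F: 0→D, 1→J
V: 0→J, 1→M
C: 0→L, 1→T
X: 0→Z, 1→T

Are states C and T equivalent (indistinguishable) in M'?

Yes

States {X,Z} cannot be reached from the start state, so discard them.
Initial partition by acceptance: {F,M,Y} | {C,D,E,I,J,L,T,V}.
On input 0, block {F,M,Y} splits into {F,M} and {Y}.
Split {C,D,E,I,J,L,T,V} by δ(·,1) → {C,D,E,I,J,L,T} and {V}.
Split {C,D,E,I,J,L,T} by δ(·,0) → {C,E,I,J,L,T} and {D}.
Split {C,E,I,J,L,T} by δ(·,1) → {C,I,T} and {E,J,L}.
Split {C,I,T} by δ(·,0) → {C,T} and {I}.
Stable partition: {F,M} | {C,T} | {Y} | {V} | {D} | {E,J,L} | {I} — 7 equivalence classes.
C and T lie in the same block of the stable partition, so they are equivalent — no string distinguishes them.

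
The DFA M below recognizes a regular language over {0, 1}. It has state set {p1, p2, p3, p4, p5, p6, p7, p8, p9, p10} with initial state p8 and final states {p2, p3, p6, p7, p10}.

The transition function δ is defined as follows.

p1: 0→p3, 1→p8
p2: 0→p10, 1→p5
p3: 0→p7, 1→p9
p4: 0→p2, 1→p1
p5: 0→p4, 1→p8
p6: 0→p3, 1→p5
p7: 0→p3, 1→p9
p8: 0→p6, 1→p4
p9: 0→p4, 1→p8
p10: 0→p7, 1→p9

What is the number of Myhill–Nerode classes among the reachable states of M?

3

Every state is reachable, so we keep all 10.
P0 = {p2,p3,p6,p7,p10} | {p1,p4,p5,p8,p9}.
Refine {p1,p4,p5,p8,p9} on symbol 0: members go to different blocks, giving {p1,p4,p8} and {p5,p9}.
No further refinement is possible. Final partition (3 blocks): {p2,p3,p6,p7,p10} | {p1,p4,p8} | {p5,p9}.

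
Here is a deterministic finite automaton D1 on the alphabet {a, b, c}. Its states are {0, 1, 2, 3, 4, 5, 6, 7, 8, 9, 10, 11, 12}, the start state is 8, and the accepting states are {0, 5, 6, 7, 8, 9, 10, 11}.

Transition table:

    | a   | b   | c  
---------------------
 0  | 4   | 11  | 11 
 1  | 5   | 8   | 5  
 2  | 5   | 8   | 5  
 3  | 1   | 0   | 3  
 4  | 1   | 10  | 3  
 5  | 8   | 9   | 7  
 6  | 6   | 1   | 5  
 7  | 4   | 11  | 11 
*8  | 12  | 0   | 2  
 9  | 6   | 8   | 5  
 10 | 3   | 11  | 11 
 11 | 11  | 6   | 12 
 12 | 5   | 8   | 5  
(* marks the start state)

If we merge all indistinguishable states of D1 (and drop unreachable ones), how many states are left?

Every state is reachable, so we keep all 13.
Start with accepting vs non-accepting: {0,5,6,7,8,9,10,11} | {1,2,3,4,12}.
On input a, block {0,5,6,7,8,9,10,11} splits into {0,7,8,10} and {5,6,9,11}.
Refine {0,7,8,10} on symbol b: members go to different blocks, giving {0,7,10} and {8}.
Split {1,2,3,4,12} by δ(·,a) → {1,2,12} and {3,4}.
Refine {5,6,9,11} on symbol a: members go to different blocks, giving {6,9,11} and {5}.
On input b, block {6,9,11} splits into {6} and {9} and {11}.
The partition is now stable with 8 blocks: {0,7,10} | {1,2,12} | {6} | {8} | {3,4} | {5} | {9} | {11}.

8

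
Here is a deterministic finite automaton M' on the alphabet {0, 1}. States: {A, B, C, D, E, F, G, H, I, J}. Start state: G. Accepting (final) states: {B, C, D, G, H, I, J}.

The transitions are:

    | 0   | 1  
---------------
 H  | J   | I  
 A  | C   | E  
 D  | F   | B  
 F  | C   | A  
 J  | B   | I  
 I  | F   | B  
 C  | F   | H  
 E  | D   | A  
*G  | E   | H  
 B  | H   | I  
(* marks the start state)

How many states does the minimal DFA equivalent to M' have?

Every state is reachable, so we keep all 10.
P0 = {B,C,D,G,H,I,J} | {A,E,F}.
Split {B,C,D,G,H,I,J} by δ(·,0) → {C,D,G,I} and {B,H,J}.
Stable partition: {C,D,G,I} | {A,E,F} | {B,H,J} — 3 equivalence classes.

3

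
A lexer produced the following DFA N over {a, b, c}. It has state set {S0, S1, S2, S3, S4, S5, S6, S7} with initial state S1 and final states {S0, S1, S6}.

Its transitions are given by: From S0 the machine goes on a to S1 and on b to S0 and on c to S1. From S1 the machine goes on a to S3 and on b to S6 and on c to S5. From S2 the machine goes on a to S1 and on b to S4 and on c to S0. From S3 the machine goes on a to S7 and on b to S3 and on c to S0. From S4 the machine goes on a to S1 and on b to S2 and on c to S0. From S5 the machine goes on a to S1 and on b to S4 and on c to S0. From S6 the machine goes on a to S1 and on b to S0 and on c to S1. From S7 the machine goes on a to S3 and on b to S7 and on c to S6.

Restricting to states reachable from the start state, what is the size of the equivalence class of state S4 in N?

3

P0 = {S0,S1,S6} | {S2,S3,S4,S5,S7}.
On input a, block {S0,S1,S6} splits into {S0,S6} and {S1}.
Refine {S2,S3,S4,S5,S7} on symbol a: members go to different blocks, giving {S2,S4,S5} and {S3,S7}.
No further refinement is possible. Final partition (4 blocks): {S0,S6} | {S2,S4,S5} | {S1} | {S3,S7}.
State S4 belongs to the block {S2,S4,S5}, which has 3 states.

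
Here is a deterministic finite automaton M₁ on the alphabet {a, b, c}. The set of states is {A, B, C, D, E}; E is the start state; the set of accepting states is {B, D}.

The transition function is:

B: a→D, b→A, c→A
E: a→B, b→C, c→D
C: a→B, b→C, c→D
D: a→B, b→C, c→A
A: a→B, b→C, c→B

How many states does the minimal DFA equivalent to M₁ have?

P0 = {B,D} | {A,C,E}.
Stable partition: {B,D} | {A,C,E} — 2 equivalence classes.

2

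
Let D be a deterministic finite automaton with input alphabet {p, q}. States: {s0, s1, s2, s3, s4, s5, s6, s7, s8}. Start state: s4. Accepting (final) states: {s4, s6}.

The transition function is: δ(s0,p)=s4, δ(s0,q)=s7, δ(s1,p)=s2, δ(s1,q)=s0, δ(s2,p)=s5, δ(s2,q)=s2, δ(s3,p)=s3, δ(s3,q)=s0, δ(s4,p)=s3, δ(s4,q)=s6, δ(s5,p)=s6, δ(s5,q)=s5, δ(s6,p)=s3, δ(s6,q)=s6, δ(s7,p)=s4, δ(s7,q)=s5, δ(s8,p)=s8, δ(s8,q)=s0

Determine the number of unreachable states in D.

No path from s4 leads to s1, s2, s8; the other 6 states are all reachable.

3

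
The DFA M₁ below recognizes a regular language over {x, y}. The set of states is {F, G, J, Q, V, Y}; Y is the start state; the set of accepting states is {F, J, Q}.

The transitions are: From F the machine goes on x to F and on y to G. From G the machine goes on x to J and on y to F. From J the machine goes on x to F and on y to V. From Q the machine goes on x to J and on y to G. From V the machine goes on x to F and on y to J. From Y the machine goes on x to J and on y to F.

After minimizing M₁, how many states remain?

States {Q} cannot be reached from the start state, so discard them.
P0 = {F,J} | {G,V,Y}.
Stable partition: {F,J} | {G,V,Y} — 2 equivalence classes.

2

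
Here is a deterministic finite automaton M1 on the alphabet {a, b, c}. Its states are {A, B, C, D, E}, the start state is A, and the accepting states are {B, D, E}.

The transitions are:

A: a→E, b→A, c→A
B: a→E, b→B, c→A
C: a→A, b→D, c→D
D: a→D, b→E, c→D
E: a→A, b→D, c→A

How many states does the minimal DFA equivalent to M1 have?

3

Reachable states from the start: {A,D,E}. Unreachable: {B,C} — drop them.
Initial partition by acceptance: {D,E} | {A}.
Split {D,E} by δ(·,a) → {D} and {E}.
The partition is now stable with 3 blocks: {D} | {A} | {E}.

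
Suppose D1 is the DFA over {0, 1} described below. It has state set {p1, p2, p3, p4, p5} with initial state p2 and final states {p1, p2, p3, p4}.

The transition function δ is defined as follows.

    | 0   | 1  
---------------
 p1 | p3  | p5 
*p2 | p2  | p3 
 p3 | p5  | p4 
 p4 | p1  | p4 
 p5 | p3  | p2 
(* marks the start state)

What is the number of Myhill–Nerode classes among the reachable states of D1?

All states are reachable from the start state.
P0 = {p1,p2,p3,p4} | {p5}.
Refine {p1,p2,p3,p4} on symbol 0: members go to different blocks, giving {p1,p2,p4} and {p3}.
Split {p1,p2,p4} by δ(·,0) → {p2,p4} and {p1}.
On input 0, block {p2,p4} splits into {p2} and {p4}.
The partition is now stable with 5 blocks: {p2} | {p5} | {p3} | {p1} | {p4}.

5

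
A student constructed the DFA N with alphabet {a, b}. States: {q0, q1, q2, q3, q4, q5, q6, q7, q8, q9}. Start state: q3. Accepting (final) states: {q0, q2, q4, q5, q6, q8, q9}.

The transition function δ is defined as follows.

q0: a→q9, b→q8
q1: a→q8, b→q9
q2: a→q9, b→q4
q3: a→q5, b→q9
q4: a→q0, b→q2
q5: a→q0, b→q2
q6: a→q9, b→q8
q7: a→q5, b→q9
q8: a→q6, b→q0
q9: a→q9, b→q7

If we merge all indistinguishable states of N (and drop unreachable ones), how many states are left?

First remove the unreachable states {q1}; 9 states remain.
P0 = {q0,q2,q4,q5,q6,q8,q9} | {q3,q7}.
Refine {q0,q2,q4,q5,q6,q8,q9} on symbol b: members go to different blocks, giving {q0,q2,q4,q5,q6,q8} and {q9}.
On input a, block {q0,q2,q4,q5,q6,q8} splits into {q0,q2,q6} and {q4,q5,q8}.
The partition is now stable with 4 blocks: {q0,q2,q6} | {q3,q7} | {q9} | {q4,q5,q8}.

4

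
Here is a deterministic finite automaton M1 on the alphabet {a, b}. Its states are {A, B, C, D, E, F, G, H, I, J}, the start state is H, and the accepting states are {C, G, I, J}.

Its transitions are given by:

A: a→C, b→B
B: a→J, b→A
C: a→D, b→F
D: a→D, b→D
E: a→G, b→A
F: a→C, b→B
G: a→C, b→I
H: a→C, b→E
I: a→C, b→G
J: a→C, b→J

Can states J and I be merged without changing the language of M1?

All states are reachable from the start state.
Start with accepting vs non-accepting: {C,G,I,J} | {A,B,D,E,F,H}.
On input a, block {C,G,I,J} splits into {G,I,J} and {C}.
Refine {A,B,D,E,F,H} on symbol a: members go to different blocks, giving {A,F,H} and {B,E} and {D}.
Stable partition: {G,I,J} | {A,F,H} | {C} | {B,E} | {D} — 5 equivalence classes.
J and I lie in the same block of the stable partition, so they are equivalent — no string distinguishes them.

Yes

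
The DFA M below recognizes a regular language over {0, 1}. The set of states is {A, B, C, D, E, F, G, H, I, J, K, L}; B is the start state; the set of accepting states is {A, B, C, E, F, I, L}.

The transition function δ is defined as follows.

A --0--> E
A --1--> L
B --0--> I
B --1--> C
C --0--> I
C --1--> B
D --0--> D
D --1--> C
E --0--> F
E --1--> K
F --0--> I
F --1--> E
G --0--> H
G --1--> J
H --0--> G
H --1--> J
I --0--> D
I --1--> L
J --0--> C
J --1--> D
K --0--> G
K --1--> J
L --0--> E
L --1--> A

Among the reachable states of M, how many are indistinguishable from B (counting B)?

2

All states are reachable from the start state.
Initial partition by acceptance: {A,B,C,E,F,I,L} | {D,G,H,J,K}.
Split {A,B,C,E,F,I,L} by δ(·,0) → {A,B,C,E,F,L} and {I}.
Refine {A,B,C,E,F,L} on symbol 0: members go to different blocks, giving {A,E,L} and {B,C,F}.
Split {A,E,L} by δ(·,0) → {A,L} and {E}.
On input 0, block {D,G,H,J,K} splits into {D,G,H,K} and {J}.
Refine {D,G,H,K} on symbol 1: members go to different blocks, giving {G,H,K} and {D}.
Refine {B,C,F} on symbol 1: members go to different blocks, giving {B,C} and {F}.
The partition is now stable with 8 blocks: {A,L} | {G,H,K} | {I} | {B,C} | {E} | {J} | {D} | {F}.
The equivalence class containing B is {B,C}, of size 2.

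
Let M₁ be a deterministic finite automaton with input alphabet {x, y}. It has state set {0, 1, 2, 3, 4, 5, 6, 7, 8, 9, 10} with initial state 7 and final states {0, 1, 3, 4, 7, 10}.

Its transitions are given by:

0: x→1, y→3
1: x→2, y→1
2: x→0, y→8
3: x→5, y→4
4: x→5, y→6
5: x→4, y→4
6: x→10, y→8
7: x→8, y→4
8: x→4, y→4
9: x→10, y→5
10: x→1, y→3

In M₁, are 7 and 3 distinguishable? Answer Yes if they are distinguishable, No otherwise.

No

States {9} cannot be reached from the start state, so discard them.
Start with accepting vs non-accepting: {0,1,3,4,7,10} | {2,5,6,8}.
Refine {0,1,3,4,7,10} on symbol x: members go to different blocks, giving {1,3,4,7} and {0,10}.
Refine {1,3,4,7} on symbol y: members go to different blocks, giving {1,3,7} and {4}.
On input y, block {1,3,7} splits into {3,7} and {1}.
Split {2,5,6,8} by δ(·,x) → {2,6} and {5,8}.
The partition is now stable with 6 blocks: {3,7} | {2,6} | {0,10} | {4} | {1} | {5,8}.
7 and 3 lie in the same block of the stable partition, so they are equivalent — no string distinguishes them.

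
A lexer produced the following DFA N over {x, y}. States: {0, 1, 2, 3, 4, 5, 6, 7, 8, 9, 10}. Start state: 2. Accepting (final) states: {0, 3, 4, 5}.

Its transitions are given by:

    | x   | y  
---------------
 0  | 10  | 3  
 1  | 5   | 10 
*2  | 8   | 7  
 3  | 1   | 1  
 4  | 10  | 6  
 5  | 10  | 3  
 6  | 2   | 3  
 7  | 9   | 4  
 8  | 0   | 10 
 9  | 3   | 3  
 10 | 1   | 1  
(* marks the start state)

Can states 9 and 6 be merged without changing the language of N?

No

Initial partition by acceptance: {0,3,4,5} | {1,2,6,7,8,9,10}.
On input y, block {0,3,4,5} splits into {0,5} and {3,4}.
On input x, block {1,2,6,7,8,9,10} splits into {2,6,7,10} and {1,8} and {9}.
On input x, block {2,6,7,10} splits into {2,10} and {6} and {7}.
On input y, block {2,10} splits into {2} and {10}.
Split {3,4} by δ(·,x) → {3} and {4}.
The partition is now stable with 9 blocks: {0,5} | {2} | {3} | {1,8} | {9} | {6} | {7} | {10} | {4}.
9 and 6 end up in different blocks, so they are distinguishable. For instance, the string 'x' is accepted from only 9.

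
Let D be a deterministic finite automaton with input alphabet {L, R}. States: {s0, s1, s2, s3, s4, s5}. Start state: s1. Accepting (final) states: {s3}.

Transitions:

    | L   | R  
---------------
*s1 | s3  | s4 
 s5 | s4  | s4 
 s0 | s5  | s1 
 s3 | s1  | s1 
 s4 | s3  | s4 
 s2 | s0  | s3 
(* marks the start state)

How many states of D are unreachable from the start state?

No path from s1 leads to s0, s2, s5; the other 3 states are all reachable.

3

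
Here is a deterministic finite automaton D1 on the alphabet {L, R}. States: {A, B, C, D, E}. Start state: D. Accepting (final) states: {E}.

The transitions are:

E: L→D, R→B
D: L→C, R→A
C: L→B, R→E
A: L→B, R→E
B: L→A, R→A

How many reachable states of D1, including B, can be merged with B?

2

Every state is reachable, so we keep all 5.
Initial partition by acceptance: {E} | {A,B,C,D}.
Split {A,B,C,D} by δ(·,R) → {A,C} and {B,D}.
The partition is now stable with 3 blocks: {E} | {A,C} | {B,D}.
The equivalence class containing B is {B,D}, of size 2.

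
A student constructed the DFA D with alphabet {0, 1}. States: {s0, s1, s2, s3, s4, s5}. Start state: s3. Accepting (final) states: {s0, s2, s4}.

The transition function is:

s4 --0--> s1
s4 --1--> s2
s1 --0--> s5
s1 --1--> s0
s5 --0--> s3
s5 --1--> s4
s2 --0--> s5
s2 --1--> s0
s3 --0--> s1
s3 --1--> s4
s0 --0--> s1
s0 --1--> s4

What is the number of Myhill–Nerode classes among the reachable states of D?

All states are reachable from the start state.
Start with accepting vs non-accepting: {s0,s2,s4} | {s1,s3,s5}.
No further refinement is possible. Final partition (2 blocks): {s0,s2,s4} | {s1,s3,s5}.

2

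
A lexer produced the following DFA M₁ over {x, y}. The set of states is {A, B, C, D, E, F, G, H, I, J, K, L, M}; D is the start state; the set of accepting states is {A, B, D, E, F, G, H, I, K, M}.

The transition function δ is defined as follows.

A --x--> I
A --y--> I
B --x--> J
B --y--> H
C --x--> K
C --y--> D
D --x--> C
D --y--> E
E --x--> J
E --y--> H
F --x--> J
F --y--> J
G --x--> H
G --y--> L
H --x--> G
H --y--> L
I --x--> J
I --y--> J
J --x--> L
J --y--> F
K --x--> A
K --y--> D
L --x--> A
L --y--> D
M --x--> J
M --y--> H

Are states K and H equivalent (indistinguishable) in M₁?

No

States {B,M} cannot be reached from the start state, so discard them.
Initial partition by acceptance: {A,D,E,F,G,H,I,K} | {C,J,L}.
Split {A,D,E,F,G,H,I,K} by δ(·,x) → {A,G,H,K} and {D,E,F,I}.
Split {A,G,H,K} by δ(·,x) → {G,H,K} and {A}.
On input x, block {G,H,K} splits into {G,H} and {K}.
Split {C,J,L} by δ(·,x) → {C} and {J} and {L}.
Refine {D,E,F,I} on symbol x: members go to different blocks, giving {E,F,I} and {D}.
Split {E,F,I} by δ(·,y) → {F,I} and {E}.
No further refinement is possible. Final partition (9 blocks): {G,H} | {C} | {F,I} | {A} | {K} | {J} | {L} | {D} | {E}.
K and H end up in different blocks, so they are distinguishable. For instance, the string 'y' is accepted from only K.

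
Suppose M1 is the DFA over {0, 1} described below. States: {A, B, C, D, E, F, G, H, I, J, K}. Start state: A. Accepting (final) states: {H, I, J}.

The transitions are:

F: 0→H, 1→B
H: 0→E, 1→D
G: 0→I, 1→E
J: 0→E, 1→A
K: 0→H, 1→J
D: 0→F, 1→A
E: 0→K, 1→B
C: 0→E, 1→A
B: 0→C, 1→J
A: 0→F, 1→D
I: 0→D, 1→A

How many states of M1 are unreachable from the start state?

No path from A leads to G, I; the other 9 states are all reachable.

2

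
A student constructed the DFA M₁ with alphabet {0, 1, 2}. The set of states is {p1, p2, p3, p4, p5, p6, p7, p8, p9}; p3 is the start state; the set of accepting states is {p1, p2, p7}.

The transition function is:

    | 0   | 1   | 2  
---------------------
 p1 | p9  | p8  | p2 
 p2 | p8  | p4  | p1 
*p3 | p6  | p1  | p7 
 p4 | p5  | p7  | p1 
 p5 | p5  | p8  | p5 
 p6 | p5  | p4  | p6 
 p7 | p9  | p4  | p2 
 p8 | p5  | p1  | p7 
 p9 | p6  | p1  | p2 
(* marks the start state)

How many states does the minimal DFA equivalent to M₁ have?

Start with accepting vs non-accepting: {p1,p2,p7} | {p3,p4,p5,p6,p8,p9}.
Split {p3,p4,p5,p6,p8,p9} by δ(·,1) → {p3,p4,p8,p9} and {p5,p6}.
No further refinement is possible. Final partition (3 blocks): {p1,p2,p7} | {p3,p4,p8,p9} | {p5,p6}.

3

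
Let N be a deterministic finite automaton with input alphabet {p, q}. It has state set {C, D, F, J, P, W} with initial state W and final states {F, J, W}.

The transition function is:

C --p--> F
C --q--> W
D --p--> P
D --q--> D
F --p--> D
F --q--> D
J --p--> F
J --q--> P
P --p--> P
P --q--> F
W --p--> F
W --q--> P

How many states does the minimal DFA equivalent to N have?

Reachable states from the start: {D,F,P,W}. Unreachable: {C,J} — drop them.
P0 = {F,W} | {D,P}.
Refine {F,W} on symbol p: members go to different blocks, giving {W} and {F}.
Refine {D,P} on symbol q: members go to different blocks, giving {D} and {P}.
Stable partition: {W} | {D} | {F} | {P} — 4 equivalence classes.

4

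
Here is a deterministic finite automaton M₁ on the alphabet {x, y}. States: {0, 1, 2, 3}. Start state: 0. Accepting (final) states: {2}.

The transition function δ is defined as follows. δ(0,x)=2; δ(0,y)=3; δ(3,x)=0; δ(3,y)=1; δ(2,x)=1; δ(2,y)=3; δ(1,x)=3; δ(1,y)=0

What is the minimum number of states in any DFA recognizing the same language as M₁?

All states are reachable from the start state.
P0 = {2} | {0,1,3}.
On input x, block {0,1,3} splits into {1,3} and {0}.
Split {1,3} by δ(·,x) → {1} and {3}.
Stable partition: {2} | {1} | {0} | {3} — 4 equivalence classes.

4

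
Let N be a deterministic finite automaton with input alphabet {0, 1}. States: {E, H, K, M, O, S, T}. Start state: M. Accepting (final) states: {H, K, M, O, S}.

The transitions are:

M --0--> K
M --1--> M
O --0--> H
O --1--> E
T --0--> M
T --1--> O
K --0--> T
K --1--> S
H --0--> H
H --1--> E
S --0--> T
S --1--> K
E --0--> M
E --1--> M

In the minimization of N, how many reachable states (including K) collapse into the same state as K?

Initial partition by acceptance: {H,K,M,O,S} | {E,T}.
Refine {H,K,M,O,S} on symbol 0: members go to different blocks, giving {H,M,O} and {K,S}.
Refine {H,M,O} on symbol 0: members go to different blocks, giving {H,O} and {M}.
Split {E,T} by δ(·,1) → {E} and {T}.
No further refinement is possible. Final partition (5 blocks): {H,O} | {E} | {K,S} | {M} | {T}.
The equivalence class containing K is {K,S}, of size 2.

2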